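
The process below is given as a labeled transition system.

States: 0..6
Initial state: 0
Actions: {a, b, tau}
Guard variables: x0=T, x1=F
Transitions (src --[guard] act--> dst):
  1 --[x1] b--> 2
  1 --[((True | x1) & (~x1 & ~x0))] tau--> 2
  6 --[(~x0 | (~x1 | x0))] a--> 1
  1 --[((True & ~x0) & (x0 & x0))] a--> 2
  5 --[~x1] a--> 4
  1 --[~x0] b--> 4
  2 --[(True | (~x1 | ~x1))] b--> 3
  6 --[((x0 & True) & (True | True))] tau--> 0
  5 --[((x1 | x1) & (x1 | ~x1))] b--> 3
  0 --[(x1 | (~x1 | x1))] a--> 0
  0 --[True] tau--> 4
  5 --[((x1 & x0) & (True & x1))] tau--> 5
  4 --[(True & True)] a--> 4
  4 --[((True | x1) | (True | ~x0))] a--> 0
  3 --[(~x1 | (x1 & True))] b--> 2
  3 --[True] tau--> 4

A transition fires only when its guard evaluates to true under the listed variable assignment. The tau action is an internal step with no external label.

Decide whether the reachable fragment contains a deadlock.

Answer: DEADLOCK-FREE

Working:
Reach set: {0,4}
  0: a→0  tau→4  [2 out]
  4: a→0  a→4  [2 out]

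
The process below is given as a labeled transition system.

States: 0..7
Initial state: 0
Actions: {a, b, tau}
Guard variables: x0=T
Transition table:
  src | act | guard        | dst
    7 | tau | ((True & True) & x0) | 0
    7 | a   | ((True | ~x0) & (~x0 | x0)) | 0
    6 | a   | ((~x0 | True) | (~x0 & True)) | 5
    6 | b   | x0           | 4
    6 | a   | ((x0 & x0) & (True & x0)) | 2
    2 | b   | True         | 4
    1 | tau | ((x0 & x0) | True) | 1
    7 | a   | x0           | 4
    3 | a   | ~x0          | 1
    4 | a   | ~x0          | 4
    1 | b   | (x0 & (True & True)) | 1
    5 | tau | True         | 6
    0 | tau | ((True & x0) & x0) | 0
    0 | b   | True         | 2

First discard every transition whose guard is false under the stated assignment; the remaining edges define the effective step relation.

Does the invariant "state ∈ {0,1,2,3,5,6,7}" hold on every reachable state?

Inv-set: {0,1,2,3,5,6,7}
Reachable = {0,2,4}
  0: ok
  2: ok
  4: outside
witness against invariant: b·b → 4

Answer: INVARIANT VIOLATED at state 4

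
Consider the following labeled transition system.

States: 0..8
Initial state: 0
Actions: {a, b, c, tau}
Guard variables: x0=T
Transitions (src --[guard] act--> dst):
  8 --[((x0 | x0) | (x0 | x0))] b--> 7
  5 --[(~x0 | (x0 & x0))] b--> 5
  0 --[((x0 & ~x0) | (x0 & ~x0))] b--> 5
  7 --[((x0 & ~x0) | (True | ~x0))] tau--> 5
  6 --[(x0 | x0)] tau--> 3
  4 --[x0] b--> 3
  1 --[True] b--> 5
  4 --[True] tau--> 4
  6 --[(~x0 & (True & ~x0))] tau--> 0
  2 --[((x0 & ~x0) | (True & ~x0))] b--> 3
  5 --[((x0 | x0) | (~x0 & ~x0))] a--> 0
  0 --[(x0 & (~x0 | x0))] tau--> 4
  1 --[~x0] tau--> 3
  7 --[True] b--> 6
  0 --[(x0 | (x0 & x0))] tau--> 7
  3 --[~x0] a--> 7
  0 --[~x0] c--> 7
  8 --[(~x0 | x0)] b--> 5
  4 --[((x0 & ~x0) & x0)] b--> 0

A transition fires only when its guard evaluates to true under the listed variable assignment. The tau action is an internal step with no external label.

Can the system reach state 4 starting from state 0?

Answer: REACHABLE

Analysis:
12 transition(s) survive guard evaluation.
Layer 0: {0}
Layer 1: {4,7}  total {0,4,7}
Layer 2: {3,5,6}  total {0,3,4,5,6,7}
Reachable = {0,3,4,5,6,7}
Path to 4: tau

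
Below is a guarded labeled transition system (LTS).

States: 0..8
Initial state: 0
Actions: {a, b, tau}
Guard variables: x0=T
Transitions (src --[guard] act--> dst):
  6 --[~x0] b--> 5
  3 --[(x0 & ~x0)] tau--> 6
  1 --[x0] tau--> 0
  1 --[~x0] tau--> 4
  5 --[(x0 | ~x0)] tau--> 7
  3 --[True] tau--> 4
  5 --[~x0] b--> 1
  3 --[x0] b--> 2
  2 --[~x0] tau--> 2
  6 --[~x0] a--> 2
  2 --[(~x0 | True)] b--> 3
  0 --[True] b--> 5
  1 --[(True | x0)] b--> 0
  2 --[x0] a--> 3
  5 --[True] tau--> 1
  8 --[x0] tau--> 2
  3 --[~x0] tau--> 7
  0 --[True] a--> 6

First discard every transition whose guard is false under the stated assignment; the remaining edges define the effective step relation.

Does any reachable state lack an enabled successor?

Answer: DEADLOCK at state 6

Analysis:
R = {0,1,5,6,7}
  0: a→6  b→5  [deg 2]
  1: b→0  tau→0  [deg 2]
  5: tau→1  tau→7  [deg 2]
  6: ∅  [deadlock]
  7: ∅  [deadlock]
Path to 6: a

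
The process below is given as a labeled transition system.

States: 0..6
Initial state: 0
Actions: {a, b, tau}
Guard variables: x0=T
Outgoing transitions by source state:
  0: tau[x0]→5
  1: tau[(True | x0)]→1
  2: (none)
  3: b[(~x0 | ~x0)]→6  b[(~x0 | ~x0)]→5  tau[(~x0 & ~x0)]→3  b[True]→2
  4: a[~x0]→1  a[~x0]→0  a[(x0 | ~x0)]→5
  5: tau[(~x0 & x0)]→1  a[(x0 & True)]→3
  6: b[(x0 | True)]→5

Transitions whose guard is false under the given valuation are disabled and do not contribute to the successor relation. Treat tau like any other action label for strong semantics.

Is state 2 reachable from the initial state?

Answer: REACHABLE

Trace:
After dropping false guards: 6 live edges.
L0 = {0}
L1 = {5}  total {0,5}
L2 = {3}  total {0,3,5}
L3 = {2}  total {0,2,3,5}
Reach set: {0,2,3,5}
witness 2: tau·a·b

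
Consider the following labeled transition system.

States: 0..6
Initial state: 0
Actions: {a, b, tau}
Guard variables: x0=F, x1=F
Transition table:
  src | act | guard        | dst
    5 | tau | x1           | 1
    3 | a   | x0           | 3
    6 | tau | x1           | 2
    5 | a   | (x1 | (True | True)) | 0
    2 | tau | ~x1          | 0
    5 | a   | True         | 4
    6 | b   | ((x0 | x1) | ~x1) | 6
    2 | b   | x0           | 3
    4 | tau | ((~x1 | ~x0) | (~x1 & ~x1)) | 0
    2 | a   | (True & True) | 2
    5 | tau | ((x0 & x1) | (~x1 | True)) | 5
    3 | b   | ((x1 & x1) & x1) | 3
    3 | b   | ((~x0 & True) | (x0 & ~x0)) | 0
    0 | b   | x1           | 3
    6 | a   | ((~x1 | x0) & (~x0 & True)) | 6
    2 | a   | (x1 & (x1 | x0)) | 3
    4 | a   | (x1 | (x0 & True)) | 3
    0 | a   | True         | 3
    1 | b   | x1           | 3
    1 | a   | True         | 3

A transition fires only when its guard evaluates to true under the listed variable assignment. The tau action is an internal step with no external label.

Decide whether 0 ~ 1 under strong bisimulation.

Answer: BISIMILAR

Trace:
Compute ~ classes (split until stable):
  P[0] = {{0,1,2,3,4,5,6}}
  P[1] = {{0,1},{2,5},{3},{4},{6}}
  P[2] = {{0,1},{2},{3},{4},{5},{6}}
6 equivalence class(es) (converged in 3)
class of 0: {0,1}; class of 1: {0,1}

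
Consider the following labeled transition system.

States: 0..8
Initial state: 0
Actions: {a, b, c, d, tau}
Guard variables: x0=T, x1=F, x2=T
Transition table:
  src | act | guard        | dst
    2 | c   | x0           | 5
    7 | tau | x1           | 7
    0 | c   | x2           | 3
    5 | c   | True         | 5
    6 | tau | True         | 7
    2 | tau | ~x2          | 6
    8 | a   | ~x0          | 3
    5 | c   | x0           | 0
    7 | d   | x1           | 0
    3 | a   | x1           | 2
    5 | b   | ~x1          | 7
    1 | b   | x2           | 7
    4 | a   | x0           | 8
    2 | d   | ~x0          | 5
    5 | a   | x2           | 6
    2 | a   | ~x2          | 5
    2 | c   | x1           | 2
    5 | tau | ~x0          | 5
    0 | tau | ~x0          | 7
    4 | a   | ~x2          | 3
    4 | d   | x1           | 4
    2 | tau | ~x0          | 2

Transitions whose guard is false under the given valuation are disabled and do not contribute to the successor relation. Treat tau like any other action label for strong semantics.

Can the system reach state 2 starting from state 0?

Answer: UNREACHABLE

Working:
9 transition(s) survive guard evaluation.
L0 = {0}
L1 = {3}  now seen {0,3}
R = {0,3}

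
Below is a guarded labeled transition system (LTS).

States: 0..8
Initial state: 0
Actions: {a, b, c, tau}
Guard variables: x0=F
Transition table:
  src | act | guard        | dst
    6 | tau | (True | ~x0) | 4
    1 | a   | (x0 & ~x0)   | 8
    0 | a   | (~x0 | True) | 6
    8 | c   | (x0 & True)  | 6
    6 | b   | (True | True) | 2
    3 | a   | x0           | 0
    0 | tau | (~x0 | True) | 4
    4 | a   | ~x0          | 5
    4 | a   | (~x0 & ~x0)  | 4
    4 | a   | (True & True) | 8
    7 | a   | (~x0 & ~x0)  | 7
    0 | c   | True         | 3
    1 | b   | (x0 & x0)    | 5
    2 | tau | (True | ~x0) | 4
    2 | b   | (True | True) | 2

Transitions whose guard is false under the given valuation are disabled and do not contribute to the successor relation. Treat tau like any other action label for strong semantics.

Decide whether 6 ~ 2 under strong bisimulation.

Answer: BISIMILAR

Trace:
Bisimulation quotient by refinement:
  P[0] = {{0,1,2,3,4,5,6,7,8}}
  P[1] = {{0},{1,3,5,8},{2,6},{4,7}}
  P[2] = {{0},{1,3,5,8},{2,6},{4},{7}}
5 equivalence class(es) (converged in 3)
6∈{2,6}, 2∈{2,6}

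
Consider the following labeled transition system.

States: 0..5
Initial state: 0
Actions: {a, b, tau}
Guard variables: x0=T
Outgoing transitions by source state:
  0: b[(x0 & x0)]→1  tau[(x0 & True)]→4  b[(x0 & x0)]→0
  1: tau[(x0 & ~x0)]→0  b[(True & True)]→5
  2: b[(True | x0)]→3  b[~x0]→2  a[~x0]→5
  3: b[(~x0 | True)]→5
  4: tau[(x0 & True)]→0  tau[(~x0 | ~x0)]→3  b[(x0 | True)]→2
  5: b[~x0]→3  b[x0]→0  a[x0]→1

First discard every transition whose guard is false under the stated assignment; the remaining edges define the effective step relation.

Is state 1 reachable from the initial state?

Guard filter leaves 10 enabled edge(s).
Layer 0: {0}
Layer 1: {1,4}  total {0,1,4}
Layer 2: {2,5}  total {0,1,2,4,5}
Layer 3: {3}  total {0,1,2,3,4,5}
Reach set: {0,1,2,3,4,5}
witness 1: b

Answer: REACHABLE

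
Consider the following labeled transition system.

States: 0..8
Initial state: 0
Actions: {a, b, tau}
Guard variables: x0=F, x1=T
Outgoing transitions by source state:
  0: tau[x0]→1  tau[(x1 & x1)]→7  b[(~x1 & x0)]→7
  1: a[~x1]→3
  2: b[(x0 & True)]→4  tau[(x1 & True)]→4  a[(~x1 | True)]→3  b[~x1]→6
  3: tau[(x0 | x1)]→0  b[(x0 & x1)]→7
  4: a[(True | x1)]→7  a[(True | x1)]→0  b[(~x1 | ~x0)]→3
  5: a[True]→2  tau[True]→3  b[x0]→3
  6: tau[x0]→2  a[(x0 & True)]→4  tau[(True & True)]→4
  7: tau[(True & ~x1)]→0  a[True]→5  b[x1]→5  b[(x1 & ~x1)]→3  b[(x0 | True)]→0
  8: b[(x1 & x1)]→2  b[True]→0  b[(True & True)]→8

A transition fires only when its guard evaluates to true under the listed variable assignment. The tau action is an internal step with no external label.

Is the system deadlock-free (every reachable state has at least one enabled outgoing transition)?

Answer: DEADLOCK-FREE

Trace:
R = {0,2,3,4,5,7}
  0: tau→7  [1 exit(s)]
  2: a→3  tau→4  [2 exit(s)]
  3: tau→0  [1 exit(s)]
  4: a→0  a→7  b→3  [3 exit(s)]
  5: a→2  tau→3  [2 exit(s)]
  7: a→5  b→0  b→5  [3 exit(s)]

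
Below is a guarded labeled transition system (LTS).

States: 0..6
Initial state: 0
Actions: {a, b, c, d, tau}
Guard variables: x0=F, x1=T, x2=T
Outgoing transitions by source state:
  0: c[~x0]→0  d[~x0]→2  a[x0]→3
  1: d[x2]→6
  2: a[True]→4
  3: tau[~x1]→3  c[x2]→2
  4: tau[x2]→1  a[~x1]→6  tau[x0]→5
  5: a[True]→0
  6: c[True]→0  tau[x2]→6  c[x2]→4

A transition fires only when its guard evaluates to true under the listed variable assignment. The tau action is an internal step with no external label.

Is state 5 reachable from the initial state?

10 transition(s) survive guard evaluation.
L0 = {0}
L1 = {2}  cumulative {0,2}
L2 = {4}  cumulative {0,2,4}
L3 = {1}  cumulative {0,1,2,4}
L4 = {6}  cumulative {0,1,2,4,6}
R = {0,1,2,4,6}

Answer: UNREACHABLE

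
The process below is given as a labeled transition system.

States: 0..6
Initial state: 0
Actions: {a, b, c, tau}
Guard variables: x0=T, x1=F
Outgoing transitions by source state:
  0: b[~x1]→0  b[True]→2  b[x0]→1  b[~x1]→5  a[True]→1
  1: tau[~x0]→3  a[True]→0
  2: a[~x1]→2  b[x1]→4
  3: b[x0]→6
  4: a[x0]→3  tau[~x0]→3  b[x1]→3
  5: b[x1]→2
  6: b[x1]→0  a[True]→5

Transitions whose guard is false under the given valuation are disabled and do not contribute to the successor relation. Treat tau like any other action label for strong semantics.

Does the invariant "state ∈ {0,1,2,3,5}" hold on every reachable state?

Safe = {0,1,2,3,5}
Reachable = {0,1,2,5}
  0: ok
  1: ok
  2: ok
  5: ok

Answer: INVARIANT HOLDS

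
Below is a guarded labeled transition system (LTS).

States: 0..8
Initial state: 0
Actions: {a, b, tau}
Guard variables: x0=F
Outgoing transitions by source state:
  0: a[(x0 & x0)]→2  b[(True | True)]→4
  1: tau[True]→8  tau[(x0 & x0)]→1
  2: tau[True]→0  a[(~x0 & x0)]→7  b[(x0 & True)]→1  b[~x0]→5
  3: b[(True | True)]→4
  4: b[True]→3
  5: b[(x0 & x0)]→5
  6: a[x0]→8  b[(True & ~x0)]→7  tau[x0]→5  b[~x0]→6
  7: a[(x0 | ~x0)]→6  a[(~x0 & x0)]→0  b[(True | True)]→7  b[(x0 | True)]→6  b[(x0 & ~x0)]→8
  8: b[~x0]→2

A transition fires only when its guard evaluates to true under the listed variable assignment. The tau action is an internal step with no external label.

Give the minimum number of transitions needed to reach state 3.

Answer: 2

Trace:
Breadth-first toward 3:
  depth 0: {0}
  depth 1: {4}
  depth 2: {3}
depth(3)=2, e.g. b·b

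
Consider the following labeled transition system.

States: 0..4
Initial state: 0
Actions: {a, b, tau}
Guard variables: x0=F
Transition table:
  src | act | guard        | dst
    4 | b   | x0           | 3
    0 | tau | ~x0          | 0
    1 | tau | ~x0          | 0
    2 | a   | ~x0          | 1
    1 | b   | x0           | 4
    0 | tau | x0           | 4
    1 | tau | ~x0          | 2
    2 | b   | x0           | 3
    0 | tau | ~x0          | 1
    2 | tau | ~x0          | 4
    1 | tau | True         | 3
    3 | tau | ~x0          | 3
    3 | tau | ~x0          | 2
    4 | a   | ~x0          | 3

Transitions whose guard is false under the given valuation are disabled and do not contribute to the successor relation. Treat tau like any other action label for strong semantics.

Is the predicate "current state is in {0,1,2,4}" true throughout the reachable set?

Answer: INVARIANT VIOLATED at state 3

Working:
Inv-set: {0,1,2,4}
R = {0,1,2,3,4}
  0: safe
  1: safe
  2: safe
  3: outside
  4: safe
counterexample path to 3: tau·tau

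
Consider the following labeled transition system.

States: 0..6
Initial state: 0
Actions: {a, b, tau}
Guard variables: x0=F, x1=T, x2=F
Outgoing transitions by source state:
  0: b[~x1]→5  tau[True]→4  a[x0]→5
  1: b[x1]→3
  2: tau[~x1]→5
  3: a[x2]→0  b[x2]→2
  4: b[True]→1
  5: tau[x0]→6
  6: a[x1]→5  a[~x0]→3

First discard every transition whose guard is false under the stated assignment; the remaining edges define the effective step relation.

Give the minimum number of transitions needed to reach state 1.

Layered search for 1:
  L0 = {0}
  L1 = {4}
  L2 = {1}
depth(1)=2, e.g. tau·b

Answer: 2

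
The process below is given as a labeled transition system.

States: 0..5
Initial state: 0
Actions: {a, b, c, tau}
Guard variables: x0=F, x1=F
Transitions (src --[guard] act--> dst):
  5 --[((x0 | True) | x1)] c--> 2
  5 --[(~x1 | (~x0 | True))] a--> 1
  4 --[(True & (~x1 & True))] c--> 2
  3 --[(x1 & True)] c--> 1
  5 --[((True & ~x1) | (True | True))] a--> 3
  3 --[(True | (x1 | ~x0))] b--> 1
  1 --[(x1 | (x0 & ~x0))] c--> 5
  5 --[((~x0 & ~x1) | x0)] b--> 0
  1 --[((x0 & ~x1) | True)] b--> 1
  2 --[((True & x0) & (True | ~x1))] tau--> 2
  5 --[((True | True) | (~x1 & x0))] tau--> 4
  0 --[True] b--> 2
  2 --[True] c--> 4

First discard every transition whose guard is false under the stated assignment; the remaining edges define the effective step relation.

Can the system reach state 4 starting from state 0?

Answer: REACHABLE

Analysis:
Guard filter leaves 10 enabled edge(s).
depth 0: {0}
depth 1: {2}  now seen {0,2}
depth 2: {4}  now seen {0,2,4}
Reachable = {0,2,4}
trace reaching 4: b·c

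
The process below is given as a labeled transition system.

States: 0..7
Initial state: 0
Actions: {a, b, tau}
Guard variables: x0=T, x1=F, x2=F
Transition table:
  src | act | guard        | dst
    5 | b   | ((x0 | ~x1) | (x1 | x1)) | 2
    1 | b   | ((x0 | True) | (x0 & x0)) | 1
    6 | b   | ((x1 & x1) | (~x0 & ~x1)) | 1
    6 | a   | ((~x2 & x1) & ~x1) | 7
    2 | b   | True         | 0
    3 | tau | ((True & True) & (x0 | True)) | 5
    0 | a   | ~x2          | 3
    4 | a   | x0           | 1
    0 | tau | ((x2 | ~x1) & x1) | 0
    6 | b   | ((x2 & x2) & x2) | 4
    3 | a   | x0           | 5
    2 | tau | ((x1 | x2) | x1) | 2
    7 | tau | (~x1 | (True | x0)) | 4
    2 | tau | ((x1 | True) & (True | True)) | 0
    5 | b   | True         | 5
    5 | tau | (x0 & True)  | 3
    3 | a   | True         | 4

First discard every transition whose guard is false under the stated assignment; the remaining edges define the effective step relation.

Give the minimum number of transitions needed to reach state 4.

Breadth-first toward 4:
  L0 = {0}
  L1 = {3}
  L2 = {4,5}
depth(4)=2, e.g. a·a

Answer: 2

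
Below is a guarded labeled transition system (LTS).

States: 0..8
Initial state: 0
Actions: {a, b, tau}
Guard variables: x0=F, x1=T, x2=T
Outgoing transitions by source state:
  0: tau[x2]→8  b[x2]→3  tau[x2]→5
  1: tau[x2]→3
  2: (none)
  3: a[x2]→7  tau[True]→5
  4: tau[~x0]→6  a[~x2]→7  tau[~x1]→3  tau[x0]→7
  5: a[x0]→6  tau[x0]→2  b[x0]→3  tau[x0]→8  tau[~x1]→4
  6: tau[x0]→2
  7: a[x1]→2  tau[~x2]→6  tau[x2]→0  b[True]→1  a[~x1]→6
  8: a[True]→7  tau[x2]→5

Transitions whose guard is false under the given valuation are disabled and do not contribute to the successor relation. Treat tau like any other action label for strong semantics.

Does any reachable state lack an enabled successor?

Reachable = {0,1,2,3,5,7,8}
  0: b→3  tau→5  tau→8  [3 exit(s)]
  1: tau→3  [1 exit(s)]
  2: ∅  [deadlock]
  3: a→7  tau→5  [2 exit(s)]
  5: ∅  [deadlock]
  7: a→2  b→1  tau→0  [3 exit(s)]
  8: a→7  tau→5  [2 exit(s)]
trace reaching 2: tau·a·a

Answer: DEADLOCK at state 2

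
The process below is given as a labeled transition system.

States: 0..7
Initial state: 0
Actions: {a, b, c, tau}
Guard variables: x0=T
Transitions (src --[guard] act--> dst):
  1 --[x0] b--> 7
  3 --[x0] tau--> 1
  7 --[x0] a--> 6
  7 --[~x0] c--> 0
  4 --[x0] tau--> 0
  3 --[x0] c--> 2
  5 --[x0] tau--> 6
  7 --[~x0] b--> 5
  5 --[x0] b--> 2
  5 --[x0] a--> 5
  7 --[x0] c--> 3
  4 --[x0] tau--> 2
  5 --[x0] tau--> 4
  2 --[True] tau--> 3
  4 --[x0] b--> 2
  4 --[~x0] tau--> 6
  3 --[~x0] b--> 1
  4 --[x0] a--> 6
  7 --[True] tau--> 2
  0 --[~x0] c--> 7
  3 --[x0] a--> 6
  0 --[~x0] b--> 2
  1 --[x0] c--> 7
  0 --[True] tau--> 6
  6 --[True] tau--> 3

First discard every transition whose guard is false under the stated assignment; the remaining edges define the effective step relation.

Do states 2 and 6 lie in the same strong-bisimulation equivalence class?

Answer: BISIMILAR

Analysis:
Refine partition for ~:
  round 0: {{0,1,2,3,4,5,6,7}}
  round 1: {{0,2,6},{1},{3,7},{4,5}}
  round 2: {{0},{1},{2,6},{3},{4},{5},{7}}
stable after 3 split(s): 7 block(s)
[2]={2,6}  [6]={2,6}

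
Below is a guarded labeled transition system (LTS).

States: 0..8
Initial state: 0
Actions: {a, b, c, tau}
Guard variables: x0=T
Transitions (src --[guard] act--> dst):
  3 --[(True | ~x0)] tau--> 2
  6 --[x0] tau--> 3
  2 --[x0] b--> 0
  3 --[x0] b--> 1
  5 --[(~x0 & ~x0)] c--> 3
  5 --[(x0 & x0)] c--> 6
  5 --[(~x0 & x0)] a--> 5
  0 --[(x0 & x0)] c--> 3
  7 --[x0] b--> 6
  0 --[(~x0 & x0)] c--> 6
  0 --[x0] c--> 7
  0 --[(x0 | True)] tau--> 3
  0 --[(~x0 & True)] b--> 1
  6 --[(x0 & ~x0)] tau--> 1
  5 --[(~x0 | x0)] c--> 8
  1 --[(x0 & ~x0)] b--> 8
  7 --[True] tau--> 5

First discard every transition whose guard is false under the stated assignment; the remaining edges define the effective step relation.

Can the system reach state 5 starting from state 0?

Answer: REACHABLE

Analysis:
Guard filter leaves 11 enabled edge(s).
Layer 0: {0}
Layer 1: {3,7}  cumulative {0,3,7}
Layer 2: {1,2,5,6}  cumulative {0,1,2,3,5,6,7}
Layer 3: {8}  cumulative {0,1,2,3,5,6,7,8}
Reachable = {0,1,2,3,5,6,7,8}
witness 5: c·tau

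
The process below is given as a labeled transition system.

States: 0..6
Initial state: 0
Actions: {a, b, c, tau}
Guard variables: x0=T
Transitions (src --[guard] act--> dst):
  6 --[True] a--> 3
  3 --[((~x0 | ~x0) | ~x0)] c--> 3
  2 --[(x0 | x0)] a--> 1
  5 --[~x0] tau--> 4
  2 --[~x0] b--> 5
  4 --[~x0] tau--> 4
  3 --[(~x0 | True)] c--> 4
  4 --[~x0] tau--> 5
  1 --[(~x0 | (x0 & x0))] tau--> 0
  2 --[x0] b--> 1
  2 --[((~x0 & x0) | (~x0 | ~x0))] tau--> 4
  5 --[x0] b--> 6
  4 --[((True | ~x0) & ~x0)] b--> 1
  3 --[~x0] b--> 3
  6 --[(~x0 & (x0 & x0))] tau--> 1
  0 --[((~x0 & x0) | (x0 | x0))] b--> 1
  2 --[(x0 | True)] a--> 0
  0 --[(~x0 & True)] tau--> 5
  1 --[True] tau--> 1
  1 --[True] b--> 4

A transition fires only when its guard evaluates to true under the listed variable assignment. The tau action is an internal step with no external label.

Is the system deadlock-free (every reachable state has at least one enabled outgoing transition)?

Answer: DEADLOCK at state 4

Analysis:
Reachable = {0,1,4}
  0: b→1  [deg 1]
  1: b→4  tau→0  tau→1  [deg 3]
  4: ∅  [STUCK]
witness 4: b·b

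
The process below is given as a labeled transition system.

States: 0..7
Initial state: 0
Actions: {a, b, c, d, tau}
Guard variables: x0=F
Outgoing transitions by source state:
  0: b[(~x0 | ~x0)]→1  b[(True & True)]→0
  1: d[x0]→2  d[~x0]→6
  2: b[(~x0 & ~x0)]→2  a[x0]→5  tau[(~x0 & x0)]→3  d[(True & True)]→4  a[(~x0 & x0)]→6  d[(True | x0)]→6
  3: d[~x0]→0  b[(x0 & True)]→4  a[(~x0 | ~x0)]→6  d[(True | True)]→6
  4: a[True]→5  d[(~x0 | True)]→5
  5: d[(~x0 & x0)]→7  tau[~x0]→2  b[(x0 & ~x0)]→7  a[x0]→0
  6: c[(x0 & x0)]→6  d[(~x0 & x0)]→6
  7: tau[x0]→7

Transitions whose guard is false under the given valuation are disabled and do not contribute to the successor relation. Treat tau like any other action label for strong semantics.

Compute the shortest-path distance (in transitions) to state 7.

Answer: UNREACHABLE

Trace:
Layered search for 7:
  L0 = {0}
  L1 = {1}
  L2 = {6}
7 never appears.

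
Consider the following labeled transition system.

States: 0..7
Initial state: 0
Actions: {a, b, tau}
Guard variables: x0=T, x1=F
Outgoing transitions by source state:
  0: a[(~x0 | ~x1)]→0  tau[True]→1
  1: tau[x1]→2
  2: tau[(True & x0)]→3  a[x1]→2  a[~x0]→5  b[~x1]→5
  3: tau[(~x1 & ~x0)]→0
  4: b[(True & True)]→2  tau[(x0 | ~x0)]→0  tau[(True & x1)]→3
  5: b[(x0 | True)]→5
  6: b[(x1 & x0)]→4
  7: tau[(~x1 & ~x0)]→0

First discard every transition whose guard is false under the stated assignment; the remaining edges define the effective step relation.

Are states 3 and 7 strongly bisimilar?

Bisimulation quotient by refinement:
  P[0] = {{0,1,2,3,4,5,6,7}}
  P[1] = {{0},{1,3,6,7},{2,4},{5}}
  P[2] = {{0},{1,3,6,7},{2},{4},{5}}
Fixed point at round 3; 5 class(es).
class of 3: {1,3,6,7}; class of 7: {1,3,6,7}

Answer: BISIMILAR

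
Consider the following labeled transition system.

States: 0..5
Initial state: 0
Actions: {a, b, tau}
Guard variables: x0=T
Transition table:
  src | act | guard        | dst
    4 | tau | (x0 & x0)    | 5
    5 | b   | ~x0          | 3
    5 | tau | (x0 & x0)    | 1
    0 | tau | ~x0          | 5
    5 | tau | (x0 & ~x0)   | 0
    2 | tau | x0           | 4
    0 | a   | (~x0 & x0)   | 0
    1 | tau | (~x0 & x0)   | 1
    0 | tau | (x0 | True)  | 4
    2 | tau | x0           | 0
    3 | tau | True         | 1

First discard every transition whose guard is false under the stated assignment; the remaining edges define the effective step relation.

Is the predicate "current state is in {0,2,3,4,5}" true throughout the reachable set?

Answer: INVARIANT VIOLATED at state 1

Working:
Inv-set: {0,2,3,4,5}
R = {0,1,4,5}
  0: safe
  1: outside
  4: safe
  5: safe
reach 1 via tau·tau·tau — violates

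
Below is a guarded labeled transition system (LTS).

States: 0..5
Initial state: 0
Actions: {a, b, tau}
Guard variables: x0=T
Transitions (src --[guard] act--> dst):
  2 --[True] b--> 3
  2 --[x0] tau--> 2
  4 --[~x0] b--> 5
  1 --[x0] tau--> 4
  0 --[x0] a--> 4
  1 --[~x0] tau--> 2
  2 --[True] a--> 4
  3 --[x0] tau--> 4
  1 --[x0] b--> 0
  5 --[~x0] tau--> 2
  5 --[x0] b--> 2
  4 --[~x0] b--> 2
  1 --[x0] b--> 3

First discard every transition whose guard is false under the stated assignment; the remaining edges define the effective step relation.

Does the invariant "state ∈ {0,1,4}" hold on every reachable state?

Answer: INVARIANT HOLDS

Working:
Safe = {0,1,4}
Reach set: {0,4}
  0: ✓
  4: ✓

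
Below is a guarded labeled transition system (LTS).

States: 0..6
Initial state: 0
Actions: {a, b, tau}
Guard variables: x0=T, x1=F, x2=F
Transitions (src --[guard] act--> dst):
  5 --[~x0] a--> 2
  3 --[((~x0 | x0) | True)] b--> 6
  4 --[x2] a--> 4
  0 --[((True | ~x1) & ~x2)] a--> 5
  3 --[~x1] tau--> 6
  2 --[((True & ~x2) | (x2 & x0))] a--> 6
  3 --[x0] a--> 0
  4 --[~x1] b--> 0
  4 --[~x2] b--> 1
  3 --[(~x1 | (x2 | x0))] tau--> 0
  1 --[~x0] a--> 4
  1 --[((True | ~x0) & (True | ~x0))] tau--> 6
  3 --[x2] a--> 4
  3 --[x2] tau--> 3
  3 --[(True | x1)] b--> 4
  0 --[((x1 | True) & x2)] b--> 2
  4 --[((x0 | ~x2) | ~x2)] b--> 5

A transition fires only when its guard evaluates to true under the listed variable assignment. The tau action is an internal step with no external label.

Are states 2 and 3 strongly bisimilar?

Compute ~ classes (split until stable):
  P[0] = {{0,1,2,3,4,5,6}}
  P[1] = {{0,2},{1},{3},{4},{5,6}}
stable after 2 split(s): 5 block(s)
[2]={0,2}  [3]={3}

Answer: NOT BISIMILAR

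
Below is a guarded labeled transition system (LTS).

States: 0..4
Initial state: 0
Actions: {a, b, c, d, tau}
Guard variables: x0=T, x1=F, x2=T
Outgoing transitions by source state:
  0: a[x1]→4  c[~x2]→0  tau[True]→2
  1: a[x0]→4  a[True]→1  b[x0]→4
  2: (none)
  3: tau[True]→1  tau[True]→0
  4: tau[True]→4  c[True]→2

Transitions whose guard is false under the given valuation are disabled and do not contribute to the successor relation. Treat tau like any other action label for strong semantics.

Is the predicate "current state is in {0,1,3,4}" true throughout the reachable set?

Answer: INVARIANT VIOLATED at state 2

Trace:
Allowed set {0,1,3,4}
Reach set: {0,2}
  0: safe
  2: outside
witness against invariant: tau → 2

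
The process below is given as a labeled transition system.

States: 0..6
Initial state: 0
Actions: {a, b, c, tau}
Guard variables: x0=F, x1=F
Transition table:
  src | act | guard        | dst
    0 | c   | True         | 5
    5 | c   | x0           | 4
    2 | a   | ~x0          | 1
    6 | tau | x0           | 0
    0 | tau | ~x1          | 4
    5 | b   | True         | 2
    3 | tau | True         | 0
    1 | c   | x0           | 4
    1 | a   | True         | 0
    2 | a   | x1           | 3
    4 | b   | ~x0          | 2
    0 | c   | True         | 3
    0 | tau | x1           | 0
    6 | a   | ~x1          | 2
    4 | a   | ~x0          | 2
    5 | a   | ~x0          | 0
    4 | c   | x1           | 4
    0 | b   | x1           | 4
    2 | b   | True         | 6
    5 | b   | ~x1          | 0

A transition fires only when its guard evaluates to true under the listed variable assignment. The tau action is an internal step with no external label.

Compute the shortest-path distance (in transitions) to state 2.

BFS to 2:
  depth 0: {0}
  depth 1: {3,4,5}
  depth 2: {2}
first hit 2 at d=2 via c·b

Answer: 2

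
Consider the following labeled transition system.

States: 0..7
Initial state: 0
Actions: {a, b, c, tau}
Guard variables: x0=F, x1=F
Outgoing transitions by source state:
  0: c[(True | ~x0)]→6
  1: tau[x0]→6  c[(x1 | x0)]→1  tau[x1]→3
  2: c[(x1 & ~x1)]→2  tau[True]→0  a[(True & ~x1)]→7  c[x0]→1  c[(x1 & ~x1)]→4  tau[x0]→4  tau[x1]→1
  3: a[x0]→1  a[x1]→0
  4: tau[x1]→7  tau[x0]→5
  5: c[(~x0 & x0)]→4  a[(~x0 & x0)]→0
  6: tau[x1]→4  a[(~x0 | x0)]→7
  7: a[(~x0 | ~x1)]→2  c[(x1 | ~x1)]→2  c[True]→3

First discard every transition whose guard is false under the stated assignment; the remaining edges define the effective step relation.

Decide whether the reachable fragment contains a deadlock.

Answer: DEADLOCK at state 3

Trace:
R = {0,2,3,6,7}
  0: c→6  [deg 1]
  2: a→7  tau→0  [deg 2]
  3: ∅  [no exit]
  6: a→7  [deg 1]
  7: a→2  c→2  c→3  [deg 3]
Path to 3: c·a·c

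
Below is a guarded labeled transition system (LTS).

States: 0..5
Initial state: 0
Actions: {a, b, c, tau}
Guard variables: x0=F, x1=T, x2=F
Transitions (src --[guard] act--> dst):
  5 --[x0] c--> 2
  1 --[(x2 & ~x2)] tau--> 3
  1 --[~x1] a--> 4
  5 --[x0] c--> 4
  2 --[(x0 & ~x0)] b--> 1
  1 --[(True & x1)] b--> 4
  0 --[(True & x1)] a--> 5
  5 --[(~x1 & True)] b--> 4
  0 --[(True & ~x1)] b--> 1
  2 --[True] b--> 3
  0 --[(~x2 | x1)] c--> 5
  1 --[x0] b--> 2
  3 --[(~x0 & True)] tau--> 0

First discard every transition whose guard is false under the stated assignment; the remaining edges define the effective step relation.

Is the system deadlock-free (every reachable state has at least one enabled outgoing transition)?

Answer: DEADLOCK at state 5

Working:
Reachable = {0,5}
  0: a→5  c→5  [2 out]
  5: ∅  [STUCK]
trace reaching 5: a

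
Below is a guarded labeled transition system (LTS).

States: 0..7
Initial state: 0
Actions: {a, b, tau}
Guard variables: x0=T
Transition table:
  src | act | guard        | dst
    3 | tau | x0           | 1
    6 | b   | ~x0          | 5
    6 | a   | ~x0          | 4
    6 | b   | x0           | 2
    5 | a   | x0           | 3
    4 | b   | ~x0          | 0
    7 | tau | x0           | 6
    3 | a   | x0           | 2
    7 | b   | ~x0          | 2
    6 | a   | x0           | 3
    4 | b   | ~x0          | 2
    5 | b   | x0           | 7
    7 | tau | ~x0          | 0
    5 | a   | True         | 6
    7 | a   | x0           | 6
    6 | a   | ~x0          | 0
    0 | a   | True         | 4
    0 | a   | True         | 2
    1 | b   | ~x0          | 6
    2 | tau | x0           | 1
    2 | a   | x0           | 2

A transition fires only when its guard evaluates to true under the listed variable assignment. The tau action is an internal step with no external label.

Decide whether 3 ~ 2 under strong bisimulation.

Answer: BISIMILAR

Trace:
Bisimulation quotient by refinement:
  round 0: {{0,1,2,3,4,5,6,7}}
  round 1: {{0},{1,4},{2,3,7},{5,6}}
  round 2: {{0},{1,4},{2,3},{5},{6},{7}}
6 equivalence class(es) (converged in 3)
class of 3: {2,3}; class of 2: {2,3}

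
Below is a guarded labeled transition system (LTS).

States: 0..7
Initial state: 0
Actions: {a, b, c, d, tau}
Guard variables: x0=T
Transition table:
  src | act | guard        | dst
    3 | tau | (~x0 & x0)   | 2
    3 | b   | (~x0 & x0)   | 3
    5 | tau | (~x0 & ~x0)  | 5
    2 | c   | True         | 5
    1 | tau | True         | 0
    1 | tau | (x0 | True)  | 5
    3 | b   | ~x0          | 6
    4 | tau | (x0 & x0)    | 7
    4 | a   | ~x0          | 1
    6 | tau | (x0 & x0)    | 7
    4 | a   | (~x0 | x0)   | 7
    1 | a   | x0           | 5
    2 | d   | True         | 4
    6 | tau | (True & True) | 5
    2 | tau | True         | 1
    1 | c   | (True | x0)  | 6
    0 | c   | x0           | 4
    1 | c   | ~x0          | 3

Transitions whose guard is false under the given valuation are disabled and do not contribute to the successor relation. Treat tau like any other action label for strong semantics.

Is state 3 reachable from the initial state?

Guard filter leaves 12 enabled edge(s).
depth 0: {0}
depth 1: {4}  cumulative {0,4}
depth 2: {7}  cumulative {0,4,7}
Reach set: {0,4,7}

Answer: UNREACHABLE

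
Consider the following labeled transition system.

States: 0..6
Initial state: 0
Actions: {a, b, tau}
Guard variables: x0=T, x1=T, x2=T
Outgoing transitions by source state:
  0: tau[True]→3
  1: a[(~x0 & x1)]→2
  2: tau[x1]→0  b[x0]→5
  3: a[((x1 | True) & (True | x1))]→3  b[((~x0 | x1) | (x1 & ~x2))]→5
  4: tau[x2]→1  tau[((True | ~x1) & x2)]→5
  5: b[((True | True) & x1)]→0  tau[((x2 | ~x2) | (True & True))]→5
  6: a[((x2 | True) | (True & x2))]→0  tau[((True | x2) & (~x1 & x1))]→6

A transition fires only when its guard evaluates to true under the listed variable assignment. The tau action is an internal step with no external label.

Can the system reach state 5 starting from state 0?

Answer: REACHABLE

Trace:
After dropping false guards: 10 live edges.
Layer 0: {0}
Layer 1: {3}  total {0,3}
Layer 2: {5}  total {0,3,5}
Reach set: {0,3,5}
witness 5: tau·b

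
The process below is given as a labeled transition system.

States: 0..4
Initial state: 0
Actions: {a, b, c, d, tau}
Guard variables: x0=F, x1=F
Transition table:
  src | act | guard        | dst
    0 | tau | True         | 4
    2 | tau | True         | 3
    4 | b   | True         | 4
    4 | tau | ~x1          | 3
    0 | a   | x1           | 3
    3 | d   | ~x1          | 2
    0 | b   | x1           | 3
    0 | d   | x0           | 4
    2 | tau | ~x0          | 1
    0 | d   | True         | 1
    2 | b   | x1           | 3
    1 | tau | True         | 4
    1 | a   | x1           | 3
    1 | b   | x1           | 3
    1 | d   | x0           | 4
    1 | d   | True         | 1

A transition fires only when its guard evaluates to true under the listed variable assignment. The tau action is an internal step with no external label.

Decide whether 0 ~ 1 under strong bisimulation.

Answer: BISIMILAR

Working:
Bisimulation quotient by refinement:
  round 0: {{0,1,2,3,4}}
  round 1: {{0,1},{2},{3},{4}}
stable after 2 split(s): 4 block(s)
class of 0: {0,1}; class of 1: {0,1}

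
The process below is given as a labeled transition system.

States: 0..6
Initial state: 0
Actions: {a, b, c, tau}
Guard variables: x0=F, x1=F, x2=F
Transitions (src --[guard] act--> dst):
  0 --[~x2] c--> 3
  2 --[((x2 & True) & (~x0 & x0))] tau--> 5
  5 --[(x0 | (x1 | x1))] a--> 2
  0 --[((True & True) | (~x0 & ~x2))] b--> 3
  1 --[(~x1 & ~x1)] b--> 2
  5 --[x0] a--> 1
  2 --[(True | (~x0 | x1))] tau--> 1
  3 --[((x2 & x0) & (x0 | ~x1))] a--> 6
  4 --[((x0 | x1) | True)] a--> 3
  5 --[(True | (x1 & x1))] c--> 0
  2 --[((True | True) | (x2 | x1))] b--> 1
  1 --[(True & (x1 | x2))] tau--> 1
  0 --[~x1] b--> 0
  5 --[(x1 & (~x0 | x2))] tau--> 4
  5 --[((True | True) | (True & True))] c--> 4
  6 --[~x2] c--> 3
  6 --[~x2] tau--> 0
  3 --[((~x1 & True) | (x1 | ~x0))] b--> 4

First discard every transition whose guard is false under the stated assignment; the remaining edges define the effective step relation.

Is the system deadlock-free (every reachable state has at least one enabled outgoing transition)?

R = {0,3,4}
  0: b→0  b→3  c→3  [3 out]
  3: b→4  [1 out]
  4: a→3  [1 out]

Answer: DEADLOCK-FREE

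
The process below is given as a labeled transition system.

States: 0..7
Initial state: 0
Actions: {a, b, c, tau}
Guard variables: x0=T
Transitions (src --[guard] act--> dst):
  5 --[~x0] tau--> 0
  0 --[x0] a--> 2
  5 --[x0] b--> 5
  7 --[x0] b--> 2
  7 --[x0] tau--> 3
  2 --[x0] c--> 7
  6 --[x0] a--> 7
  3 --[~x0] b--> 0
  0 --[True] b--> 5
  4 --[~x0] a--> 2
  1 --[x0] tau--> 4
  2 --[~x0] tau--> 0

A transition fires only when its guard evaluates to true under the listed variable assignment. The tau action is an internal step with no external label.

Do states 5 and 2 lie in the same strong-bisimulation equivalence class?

Refine partition for ~:
  round 0: {{0,1,2,3,4,5,6,7}}
  round 1: {{0},{1},{2},{3,4},{5},{6},{7}}
Fixed point at round 2; 7 class(es).
class of 5: {5}; class of 2: {2}

Answer: NOT BISIMILAR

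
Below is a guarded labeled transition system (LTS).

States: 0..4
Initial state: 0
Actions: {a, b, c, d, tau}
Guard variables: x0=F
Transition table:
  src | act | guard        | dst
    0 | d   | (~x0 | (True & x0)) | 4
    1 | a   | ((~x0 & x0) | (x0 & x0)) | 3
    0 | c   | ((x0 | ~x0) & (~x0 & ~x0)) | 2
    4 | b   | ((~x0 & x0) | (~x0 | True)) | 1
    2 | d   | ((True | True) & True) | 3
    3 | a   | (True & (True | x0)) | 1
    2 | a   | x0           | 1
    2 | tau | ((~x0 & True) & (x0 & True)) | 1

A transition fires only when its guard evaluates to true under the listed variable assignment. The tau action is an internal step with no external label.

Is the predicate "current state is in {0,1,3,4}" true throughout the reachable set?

Safe = {0,1,3,4}
Reachable = {0,1,2,3,4}
  0: safe
  1: safe
  2: VIOLATES
  3: safe
  4: safe
witness against invariant: c → 2

Answer: INVARIANT VIOLATED at state 2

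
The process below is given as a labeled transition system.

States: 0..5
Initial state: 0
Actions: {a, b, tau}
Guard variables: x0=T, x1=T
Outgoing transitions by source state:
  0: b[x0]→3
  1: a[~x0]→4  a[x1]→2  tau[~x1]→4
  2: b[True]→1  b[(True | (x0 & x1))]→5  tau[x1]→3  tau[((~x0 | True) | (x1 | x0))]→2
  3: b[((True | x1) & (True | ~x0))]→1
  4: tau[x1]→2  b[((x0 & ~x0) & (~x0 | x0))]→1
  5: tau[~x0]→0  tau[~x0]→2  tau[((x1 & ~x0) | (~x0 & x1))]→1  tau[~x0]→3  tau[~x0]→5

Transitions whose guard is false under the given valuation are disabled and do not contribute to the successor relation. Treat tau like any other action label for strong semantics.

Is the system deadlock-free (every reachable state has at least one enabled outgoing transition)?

Answer: DEADLOCK at state 5

Analysis:
Reach set: {0,1,2,3,5}
  0: b→3  [deg 1]
  1: a→2  [deg 1]
  2: b→1  b→5  tau→2  tau→3  [deg 4]
  3: b→1  [deg 1]
  5: ∅  [STUCK]
trace reaching 5: b·b·a·b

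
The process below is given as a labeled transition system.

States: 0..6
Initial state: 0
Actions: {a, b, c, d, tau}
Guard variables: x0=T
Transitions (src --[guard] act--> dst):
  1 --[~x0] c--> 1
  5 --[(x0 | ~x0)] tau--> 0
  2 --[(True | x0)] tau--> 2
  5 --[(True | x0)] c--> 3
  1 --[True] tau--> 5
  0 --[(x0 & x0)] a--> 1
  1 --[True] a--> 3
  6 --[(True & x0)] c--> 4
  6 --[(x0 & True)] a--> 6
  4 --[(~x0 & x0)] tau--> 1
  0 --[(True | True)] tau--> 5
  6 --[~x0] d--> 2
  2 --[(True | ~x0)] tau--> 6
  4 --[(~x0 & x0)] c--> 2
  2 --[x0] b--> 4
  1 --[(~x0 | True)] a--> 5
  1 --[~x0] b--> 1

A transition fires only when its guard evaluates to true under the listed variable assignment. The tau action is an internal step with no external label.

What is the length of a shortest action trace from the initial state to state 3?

Answer: 2

Trace:
Layered search for 3:
  depth 0: {0}
  depth 1: {1,5}
  depth 2: {3}
first hit 3 at d=2 via a·a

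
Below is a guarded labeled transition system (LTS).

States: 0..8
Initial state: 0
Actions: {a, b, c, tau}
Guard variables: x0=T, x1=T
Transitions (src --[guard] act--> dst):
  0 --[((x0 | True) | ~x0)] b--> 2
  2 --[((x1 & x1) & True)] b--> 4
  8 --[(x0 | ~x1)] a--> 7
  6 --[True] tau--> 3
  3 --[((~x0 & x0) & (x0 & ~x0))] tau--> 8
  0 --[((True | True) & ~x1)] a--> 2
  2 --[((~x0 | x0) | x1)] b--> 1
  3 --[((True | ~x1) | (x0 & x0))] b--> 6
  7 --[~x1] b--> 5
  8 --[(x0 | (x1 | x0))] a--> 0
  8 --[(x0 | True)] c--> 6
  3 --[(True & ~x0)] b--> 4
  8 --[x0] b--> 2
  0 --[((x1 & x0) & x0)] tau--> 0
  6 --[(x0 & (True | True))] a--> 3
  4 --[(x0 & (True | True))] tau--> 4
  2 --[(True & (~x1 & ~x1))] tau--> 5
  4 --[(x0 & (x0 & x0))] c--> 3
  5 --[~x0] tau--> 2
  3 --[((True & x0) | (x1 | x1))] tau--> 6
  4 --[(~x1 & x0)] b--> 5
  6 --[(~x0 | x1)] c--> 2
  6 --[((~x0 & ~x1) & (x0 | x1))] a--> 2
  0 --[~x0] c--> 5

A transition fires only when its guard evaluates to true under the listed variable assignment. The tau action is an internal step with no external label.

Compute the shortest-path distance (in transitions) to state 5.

Breadth-first toward 5:
  Layer 0: {0}
  Layer 1: {2}
  Layer 2: {1,4}
  Layer 3: {3}
  Layer 4: {6}
5 never appears.

Answer: UNREACHABLE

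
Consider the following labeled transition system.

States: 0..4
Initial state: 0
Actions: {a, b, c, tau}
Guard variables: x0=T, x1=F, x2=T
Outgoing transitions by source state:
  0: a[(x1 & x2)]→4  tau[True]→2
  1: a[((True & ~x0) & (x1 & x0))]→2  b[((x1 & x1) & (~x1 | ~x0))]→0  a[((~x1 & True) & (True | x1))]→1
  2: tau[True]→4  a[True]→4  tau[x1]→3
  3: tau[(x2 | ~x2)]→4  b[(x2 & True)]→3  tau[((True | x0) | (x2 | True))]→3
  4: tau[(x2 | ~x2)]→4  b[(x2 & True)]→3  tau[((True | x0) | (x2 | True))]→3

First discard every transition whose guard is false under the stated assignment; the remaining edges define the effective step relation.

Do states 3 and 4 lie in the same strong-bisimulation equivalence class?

Answer: BISIMILAR

Working:
Refine partition for ~:
  π0 = {{0,1,2,3,4}}
  π1 = {{0},{1},{2},{3,4}}
Fixed point at round 2; 4 class(es).
class of 3: {3,4}; class of 4: {3,4}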